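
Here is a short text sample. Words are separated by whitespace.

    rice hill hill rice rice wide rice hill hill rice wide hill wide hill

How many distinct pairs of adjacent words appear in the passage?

14 tokens → 13 bigram windows in total.
Repeated bigrams (each contributes count−1 duplicates):
  hill hill: 2
  hill rice: 2
  rice hill: 2
  rice wide: 2
  wide hill: 2
5 duplicate windows → 13 − 5 = 8 distinct.

8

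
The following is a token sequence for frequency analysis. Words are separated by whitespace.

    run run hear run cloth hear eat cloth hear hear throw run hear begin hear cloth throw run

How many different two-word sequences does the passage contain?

18 tokens → 17 bigram windows in total.
Repeated bigrams (each contributes count−1 duplicates):
  cloth hear: 2
  run hear: 2
  throw run: 2
3 duplicate windows → 17 − 3 = 14 distinct.

14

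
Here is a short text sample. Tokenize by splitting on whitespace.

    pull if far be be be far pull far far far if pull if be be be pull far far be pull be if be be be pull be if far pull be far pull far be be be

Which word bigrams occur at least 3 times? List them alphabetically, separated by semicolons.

be be; be pull; far be; far far; far pull; pull be; pull far

Bigram counts meeting the condition (at least 3 times):
  be be: 8
  be pull: 3
  far be: 3
  far far: 3
  far pull: 3
  pull be: 3
  pull far: 3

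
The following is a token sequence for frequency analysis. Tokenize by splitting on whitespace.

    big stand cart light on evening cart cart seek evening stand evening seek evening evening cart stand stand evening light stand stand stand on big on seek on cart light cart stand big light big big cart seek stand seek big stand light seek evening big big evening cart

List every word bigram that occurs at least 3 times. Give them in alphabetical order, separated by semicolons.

evening cart; seek evening; stand stand

Bigram counts meeting the condition (at least 3 times):
  evening cart: 3
  seek evening: 3
  stand stand: 3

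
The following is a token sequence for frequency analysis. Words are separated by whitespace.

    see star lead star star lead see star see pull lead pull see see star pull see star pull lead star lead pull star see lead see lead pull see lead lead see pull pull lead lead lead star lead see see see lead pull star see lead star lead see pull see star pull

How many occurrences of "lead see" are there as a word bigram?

5

Scanning the 54 overlapping bigram windows for "lead see":
  position 6–7: lead see
  position 26–27: lead see
  position 32–33: lead see
  position 40–41: lead see
  position 50–51: lead see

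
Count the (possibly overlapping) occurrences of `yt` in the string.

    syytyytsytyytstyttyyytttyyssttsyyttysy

7

Sliding a length-2 window over the 38 characters (37 positions):
  position 3–4: yt
  position 6–7: yt
  position 9–10: yt
  position 12–13: yt
  position 16–17: yt
  position 21–22: yt
  position 33–34: yt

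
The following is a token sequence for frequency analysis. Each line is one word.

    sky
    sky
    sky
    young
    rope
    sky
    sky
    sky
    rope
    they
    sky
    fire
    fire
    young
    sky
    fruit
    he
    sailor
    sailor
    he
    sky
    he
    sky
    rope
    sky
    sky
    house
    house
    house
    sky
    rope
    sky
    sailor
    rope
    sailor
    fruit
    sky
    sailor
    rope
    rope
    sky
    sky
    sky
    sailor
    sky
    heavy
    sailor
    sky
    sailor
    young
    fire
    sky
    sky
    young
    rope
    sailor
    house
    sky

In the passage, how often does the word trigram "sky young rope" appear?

Scanning the 56 overlapping trigram windows for "sky young rope":
  position 3–5: sky young rope
  position 53–55: sky young rope

2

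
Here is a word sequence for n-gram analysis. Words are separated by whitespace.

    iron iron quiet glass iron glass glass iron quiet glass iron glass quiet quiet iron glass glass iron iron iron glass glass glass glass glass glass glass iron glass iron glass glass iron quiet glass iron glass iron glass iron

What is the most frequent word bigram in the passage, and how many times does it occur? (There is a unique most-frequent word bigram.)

"glass iron", 10 times

Bigram frequencies (highest first):
  glass iron: 10
  glass glass: 9
  iron glass: 8
  iron iron: 3
  iron quiet: 3
  quiet glass: 3
  … (3 more, each ≤ 1)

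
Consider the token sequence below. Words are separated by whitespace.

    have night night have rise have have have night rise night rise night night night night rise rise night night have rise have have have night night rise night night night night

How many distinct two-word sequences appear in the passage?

32 tokens → 31 bigram windows in total.
Repeated bigrams (each contributes count−1 duplicates):
  night night: 9
  have have: 4
  night rise: 4
  rise night: 4
  have night: 3
  have rise: 2
  night have: 2
  rise have: 2
22 duplicate windows → 31 − 22 = 9 distinct.

9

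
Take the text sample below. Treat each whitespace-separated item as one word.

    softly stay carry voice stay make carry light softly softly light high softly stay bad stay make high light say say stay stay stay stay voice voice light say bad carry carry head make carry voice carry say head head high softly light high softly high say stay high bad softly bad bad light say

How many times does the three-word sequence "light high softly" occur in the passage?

Scanning the 53 overlapping trigram windows for "light high softly":
  position 11–13: light high softly
  position 43–45: light high softly

2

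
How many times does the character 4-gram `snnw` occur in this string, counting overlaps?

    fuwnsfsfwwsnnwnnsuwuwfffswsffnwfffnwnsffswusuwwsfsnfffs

Sliding a length-4 window over the 55 characters (52 positions):
  position 11–14: snnw

1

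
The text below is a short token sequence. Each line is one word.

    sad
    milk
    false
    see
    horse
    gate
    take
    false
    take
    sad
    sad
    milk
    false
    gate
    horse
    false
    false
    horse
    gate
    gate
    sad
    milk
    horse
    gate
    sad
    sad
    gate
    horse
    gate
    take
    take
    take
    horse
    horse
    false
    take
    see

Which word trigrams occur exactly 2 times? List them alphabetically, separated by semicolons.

horse gate take; sad milk false

Trigram counts meeting the condition (exactly 2 times):
  horse gate take: 2
  sad milk false: 2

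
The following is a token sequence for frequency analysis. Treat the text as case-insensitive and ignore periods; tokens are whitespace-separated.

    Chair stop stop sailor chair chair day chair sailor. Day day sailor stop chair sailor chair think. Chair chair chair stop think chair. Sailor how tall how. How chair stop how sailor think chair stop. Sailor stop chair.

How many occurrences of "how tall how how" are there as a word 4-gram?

Scanning the 35 overlapping 4-gram windows for "how tall how how":
  position 25–28: how tall how how

1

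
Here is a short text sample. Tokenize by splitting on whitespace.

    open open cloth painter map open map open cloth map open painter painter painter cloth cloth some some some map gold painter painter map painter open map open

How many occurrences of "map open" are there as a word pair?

4

Scanning the 27 overlapping bigram windows for "map open":
  position 5–6: map open
  position 7–8: map open
  position 10–11: map open
  position 27–28: map open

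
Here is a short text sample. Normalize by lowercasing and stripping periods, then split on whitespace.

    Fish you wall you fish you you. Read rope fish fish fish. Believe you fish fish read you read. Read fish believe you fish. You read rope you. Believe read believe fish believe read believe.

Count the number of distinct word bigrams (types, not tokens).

35 tokens → 34 bigram windows in total.
Repeated bigrams (each contributes count−1 duplicates):
  fish believe: 3
  fish fish: 3
  fish you: 3
  you fish: 3
  you read: 3
  believe read: 2
  believe you: 2
  read believe: 2
  … (1 more repeated)
14 duplicate windows → 34 − 14 = 20 distinct.

20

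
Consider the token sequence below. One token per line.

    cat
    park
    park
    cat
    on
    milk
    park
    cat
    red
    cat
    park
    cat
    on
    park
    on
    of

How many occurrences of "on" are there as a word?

Scanning the 16 tokens for "on":
  position 5: on
  position 13: on
  position 15: on

3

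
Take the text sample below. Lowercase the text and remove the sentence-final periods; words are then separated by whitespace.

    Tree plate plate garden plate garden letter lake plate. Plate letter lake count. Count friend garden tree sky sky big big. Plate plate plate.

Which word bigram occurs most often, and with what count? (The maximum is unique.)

Bigram frequencies (highest first):
  plate plate: 4
  plate garden: 2
  letter lake: 2
  tree plate: 1
  garden plate: 1
  garden letter: 1
  … (12 more, each ≤ 1)

"plate plate", 4 times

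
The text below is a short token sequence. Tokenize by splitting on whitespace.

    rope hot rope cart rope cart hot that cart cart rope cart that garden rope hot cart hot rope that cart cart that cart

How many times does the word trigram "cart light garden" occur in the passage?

Scanning the 22 overlapping trigram windows for "cart light garden":
  (none found)

0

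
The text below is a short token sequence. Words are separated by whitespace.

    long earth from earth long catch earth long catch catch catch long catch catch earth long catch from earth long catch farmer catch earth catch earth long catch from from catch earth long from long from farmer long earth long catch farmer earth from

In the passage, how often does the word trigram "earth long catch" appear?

6

Scanning the 42 overlapping trigram windows for "earth long catch":
  position 4–6: earth long catch
  position 7–9: earth long catch
  position 15–17: earth long catch
  position 19–21: earth long catch
  position 26–28: earth long catch
  position 39–41: earth long catch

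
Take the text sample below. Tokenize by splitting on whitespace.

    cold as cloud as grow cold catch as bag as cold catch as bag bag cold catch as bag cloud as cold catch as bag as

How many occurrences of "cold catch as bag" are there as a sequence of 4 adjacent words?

Scanning the 23 overlapping 4-gram windows for "cold catch as bag":
  position 6–9: cold catch as bag
  position 11–14: cold catch as bag
  position 16–19: cold catch as bag
  position 22–25: cold catch as bag

4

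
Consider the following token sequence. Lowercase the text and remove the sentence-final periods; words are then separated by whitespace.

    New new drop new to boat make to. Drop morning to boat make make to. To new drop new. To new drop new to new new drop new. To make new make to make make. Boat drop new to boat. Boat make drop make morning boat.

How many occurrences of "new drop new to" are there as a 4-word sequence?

Scanning the 43 overlapping 4-gram windows for "new drop new to":
  position 2–5: new drop new to
  position 17–20: new drop new to
  position 21–24: new drop new to
  position 26–29: new drop new to

4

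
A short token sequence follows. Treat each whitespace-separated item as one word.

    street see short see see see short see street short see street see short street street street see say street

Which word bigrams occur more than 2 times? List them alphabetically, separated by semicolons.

see short; short see; street see

Bigram counts meeting the condition (more than 2 times):
  see short: 3
  short see: 3
  street see: 3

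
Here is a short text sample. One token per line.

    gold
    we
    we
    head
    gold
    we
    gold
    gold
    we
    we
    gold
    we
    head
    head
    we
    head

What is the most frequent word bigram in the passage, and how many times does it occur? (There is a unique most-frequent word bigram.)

Bigram frequencies (highest first):
  gold we: 4
  we head: 3
  we we: 2
  we gold: 2
  head gold: 1
  gold gold: 1
  … (2 more, each ≤ 1)

"gold we", 4 times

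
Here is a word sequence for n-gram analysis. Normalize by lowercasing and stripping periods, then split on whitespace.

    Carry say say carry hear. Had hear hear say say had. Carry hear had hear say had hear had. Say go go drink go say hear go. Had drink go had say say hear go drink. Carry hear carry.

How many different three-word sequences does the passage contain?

34

39 tokens → 37 trigram windows in total.
Repeated trigrams (each contributes count−1 duplicates):
  carry hear had: 2
  hear had hear: 2
  say hear go: 2
3 duplicate windows → 37 − 3 = 34 distinct.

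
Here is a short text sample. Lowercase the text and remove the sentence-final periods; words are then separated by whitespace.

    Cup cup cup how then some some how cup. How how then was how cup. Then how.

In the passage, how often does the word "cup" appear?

5

Scanning the 17 tokens for "cup":
  position 1: cup
  position 2: cup
  position 3: cup
  position 9: cup
  position 15: cup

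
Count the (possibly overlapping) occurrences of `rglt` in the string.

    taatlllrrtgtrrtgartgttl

0

Sliding a length-4 window over the 23 characters (20 positions):
  (no match at any position)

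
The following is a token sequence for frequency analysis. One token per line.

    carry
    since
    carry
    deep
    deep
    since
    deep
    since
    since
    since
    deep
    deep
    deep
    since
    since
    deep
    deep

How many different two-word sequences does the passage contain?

17 tokens → 16 bigram windows in total.
Repeated bigrams (each contributes count−1 duplicates):
  deep deep: 4
  deep since: 3
  since deep: 3
  since since: 3
9 duplicate windows → 16 − 9 = 7 distinct.

7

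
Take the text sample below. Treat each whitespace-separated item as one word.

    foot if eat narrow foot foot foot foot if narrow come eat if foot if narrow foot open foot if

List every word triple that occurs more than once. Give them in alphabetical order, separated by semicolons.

foot foot foot; foot if narrow

Trigram counts meeting the condition (more than once):
  foot foot foot: 2
  foot if narrow: 2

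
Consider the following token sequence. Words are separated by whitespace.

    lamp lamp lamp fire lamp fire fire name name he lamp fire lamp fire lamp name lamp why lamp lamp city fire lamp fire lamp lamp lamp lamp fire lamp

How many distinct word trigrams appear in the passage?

30 tokens → 28 trigram windows in total.
Repeated trigrams (each contributes count−1 duplicates):
  lamp fire lamp: 5
  fire lamp fire: 3
  lamp lamp lamp: 3
  lamp lamp fire: 2
9 duplicate windows → 28 − 9 = 19 distinct.

19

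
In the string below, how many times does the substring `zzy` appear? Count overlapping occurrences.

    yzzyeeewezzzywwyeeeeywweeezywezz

2

Sliding a length-3 window over the 32 characters (30 positions):
  position 2–4: zzy
  position 11–13: zzy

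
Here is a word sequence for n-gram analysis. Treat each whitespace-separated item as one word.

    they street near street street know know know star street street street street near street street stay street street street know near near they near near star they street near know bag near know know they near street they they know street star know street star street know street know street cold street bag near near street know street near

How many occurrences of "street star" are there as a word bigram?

2

Scanning the 59 overlapping bigram windows for "street star":
  position 42–43: street star
  position 45–46: street star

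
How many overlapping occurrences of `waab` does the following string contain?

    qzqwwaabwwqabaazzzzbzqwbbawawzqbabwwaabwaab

Sliding a length-4 window over the 43 characters (40 positions):
  position 5–8: waab
  position 36–39: waab
  position 40–43: waab

3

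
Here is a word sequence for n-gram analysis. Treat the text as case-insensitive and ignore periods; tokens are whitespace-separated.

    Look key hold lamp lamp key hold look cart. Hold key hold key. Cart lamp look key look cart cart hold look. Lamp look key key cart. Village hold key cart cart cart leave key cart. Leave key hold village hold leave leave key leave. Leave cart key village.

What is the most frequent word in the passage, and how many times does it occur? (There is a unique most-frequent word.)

"key", 12 times

Unigram frequencies (highest first):
  key: 12
  cart: 10
  hold: 8
  look: 6
  leave: 6
  lamp: 4
  … (1 more, each ≤ 3)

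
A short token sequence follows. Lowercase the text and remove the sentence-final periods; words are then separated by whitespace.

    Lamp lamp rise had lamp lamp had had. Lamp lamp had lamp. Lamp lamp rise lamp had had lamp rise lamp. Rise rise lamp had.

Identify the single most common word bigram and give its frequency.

"lamp lamp", 5 times

Bigram frequencies (highest first):
  lamp lamp: 5
  lamp rise: 4
  had lamp: 4
  lamp had: 4
  rise lamp: 3
  had had: 2
  … (2 more, each ≤ 1)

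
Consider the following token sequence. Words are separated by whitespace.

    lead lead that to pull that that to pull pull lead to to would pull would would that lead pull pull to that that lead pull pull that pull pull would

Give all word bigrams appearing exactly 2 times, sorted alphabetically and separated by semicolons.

Bigram counts meeting the condition (exactly 2 times):
  lead pull: 2
  pull that: 2
  pull would: 2
  that lead: 2
  that that: 2
  that to: 2
  to pull: 2

lead pull; pull that; pull would; that lead; that that; that to; to pull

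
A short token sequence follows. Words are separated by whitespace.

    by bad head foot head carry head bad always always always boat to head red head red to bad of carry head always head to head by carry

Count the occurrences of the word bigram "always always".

Scanning the 27 overlapping bigram windows for "always always":
  position 9–10: always always
  position 10–11: always always

2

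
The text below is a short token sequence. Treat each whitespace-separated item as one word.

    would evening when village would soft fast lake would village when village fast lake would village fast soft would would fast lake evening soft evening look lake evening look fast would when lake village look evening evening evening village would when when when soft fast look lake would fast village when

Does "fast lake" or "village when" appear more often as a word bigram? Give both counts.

"fast lake": 3 occurrences
"village when": 2 occurrences

"fast lake" (3 vs 2)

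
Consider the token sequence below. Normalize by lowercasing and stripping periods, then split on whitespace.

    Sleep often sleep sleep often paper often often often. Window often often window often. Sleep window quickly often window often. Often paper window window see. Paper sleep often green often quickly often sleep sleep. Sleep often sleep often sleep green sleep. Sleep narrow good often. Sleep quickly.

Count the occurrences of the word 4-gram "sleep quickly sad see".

0

Scanning the 44 overlapping 4-gram windows for "sleep quickly sad see":
  (none found)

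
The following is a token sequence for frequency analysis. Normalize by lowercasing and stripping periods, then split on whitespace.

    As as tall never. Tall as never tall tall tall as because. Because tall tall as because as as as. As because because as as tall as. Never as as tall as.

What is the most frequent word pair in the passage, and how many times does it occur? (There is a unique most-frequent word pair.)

Bigram frequencies (highest first):
  as as: 6
  tall as: 5
  as tall: 3
  tall tall: 3
  as because: 3
  never tall: 2
  … (6 more, each ≤ 2)

"as as", 6 times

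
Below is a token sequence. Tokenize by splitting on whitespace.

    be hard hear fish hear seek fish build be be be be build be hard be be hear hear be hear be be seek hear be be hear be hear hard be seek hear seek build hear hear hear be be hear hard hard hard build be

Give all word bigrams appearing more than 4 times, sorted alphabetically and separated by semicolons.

be be; be hear; hear be

Bigram counts meeting the condition (more than 4 times):
  be be: 7
  be hear: 5
  hear be: 5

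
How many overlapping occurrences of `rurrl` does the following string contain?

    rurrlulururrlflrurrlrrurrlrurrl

5

Sliding a length-5 window over the 31 characters (27 positions):
  position 1–5: rurrl
  position 9–13: rurrl
  position 16–20: rurrl
  position 22–26: rurrl
  position 27–31: rurrl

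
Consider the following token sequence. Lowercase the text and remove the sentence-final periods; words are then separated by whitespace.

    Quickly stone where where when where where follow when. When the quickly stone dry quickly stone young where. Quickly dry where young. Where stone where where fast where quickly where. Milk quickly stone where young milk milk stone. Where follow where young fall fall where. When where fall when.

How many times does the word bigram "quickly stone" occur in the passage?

4

Scanning the 48 overlapping bigram windows for "quickly stone":
  position 1–2: quickly stone
  position 12–13: quickly stone
  position 15–16: quickly stone
  position 32–33: quickly stone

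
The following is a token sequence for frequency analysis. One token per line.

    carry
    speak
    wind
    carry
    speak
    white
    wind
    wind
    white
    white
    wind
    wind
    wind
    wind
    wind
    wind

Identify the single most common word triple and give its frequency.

"wind wind wind", 4 times

Trigram frequencies (highest first):
  wind wind wind: 4
  white wind wind: 2
  carry speak wind: 1
  speak wind carry: 1
  wind carry speak: 1
  carry speak white: 1
  … (4 more, each ≤ 1)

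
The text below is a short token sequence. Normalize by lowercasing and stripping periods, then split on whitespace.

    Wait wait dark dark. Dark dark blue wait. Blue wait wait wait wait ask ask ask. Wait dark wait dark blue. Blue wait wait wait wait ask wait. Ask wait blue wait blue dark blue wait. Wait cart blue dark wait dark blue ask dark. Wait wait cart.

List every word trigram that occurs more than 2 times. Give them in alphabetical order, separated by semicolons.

blue wait wait; wait wait wait

Trigram counts meeting the condition (more than 2 times):
  blue wait wait: 3
  wait wait wait: 4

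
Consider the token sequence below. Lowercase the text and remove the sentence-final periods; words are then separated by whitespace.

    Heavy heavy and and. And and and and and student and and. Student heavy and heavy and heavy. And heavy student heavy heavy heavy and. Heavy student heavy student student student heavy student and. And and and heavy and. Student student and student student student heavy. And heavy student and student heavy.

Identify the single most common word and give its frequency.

"and", 21 times

Unigram frequencies (highest first):
  and: 21
  heavy: 16
  student: 15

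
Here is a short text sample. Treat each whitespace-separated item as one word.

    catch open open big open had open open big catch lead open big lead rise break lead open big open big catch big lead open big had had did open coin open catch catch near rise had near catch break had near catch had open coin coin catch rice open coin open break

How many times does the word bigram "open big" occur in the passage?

6

Scanning the 52 overlapping bigram windows for "open big":
  position 3–4: open big
  position 8–9: open big
  position 12–13: open big
  position 18–19: open big
  position 20–21: open big
  position 25–26: open big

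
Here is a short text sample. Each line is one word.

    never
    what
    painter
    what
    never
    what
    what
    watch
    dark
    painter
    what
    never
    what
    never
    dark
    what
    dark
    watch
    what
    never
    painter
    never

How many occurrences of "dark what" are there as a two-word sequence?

Scanning the 21 overlapping bigram windows for "dark what":
  position 15–16: dark what

1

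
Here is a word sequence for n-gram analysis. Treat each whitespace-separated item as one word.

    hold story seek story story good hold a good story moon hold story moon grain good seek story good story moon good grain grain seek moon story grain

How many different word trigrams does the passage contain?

25

28 tokens → 26 trigram windows in total.
Repeated trigrams (each contributes count−1 duplicates):
  good story moon: 2
1 duplicate windows → 26 − 1 = 25 distinct.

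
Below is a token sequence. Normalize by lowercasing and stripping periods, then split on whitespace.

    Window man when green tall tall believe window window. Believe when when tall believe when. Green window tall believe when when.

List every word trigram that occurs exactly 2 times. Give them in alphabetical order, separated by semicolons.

Trigram counts meeting the condition (exactly 2 times):
  believe when when: 2
  tall believe when: 2

believe when when; tall believe when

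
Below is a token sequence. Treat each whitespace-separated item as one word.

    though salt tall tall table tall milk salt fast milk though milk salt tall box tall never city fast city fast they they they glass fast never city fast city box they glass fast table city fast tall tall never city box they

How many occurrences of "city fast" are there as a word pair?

4

Scanning the 42 overlapping bigram windows for "city fast":
  position 18–19: city fast
  position 20–21: city fast
  position 28–29: city fast
  position 36–37: city fast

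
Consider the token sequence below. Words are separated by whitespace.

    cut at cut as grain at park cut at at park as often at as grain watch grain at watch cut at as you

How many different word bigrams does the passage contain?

17

24 tokens → 23 bigram windows in total.
Repeated bigrams (each contributes count−1 duplicates):
  cut at: 3
  as grain: 2
  at as: 2
  at park: 2
  grain at: 2
6 duplicate windows → 23 − 6 = 17 distinct.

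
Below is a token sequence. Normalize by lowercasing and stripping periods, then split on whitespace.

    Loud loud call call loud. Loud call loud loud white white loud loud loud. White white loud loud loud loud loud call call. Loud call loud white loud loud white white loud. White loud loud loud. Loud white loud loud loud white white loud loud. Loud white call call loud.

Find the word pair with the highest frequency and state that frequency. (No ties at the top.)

"loud loud", 17 times

Bigram frequencies (highest first):
  loud loud: 17
  loud white: 8
  white loud: 7
  call loud: 5
  loud call: 4
  white white: 4
  … (2 more, each ≤ 3)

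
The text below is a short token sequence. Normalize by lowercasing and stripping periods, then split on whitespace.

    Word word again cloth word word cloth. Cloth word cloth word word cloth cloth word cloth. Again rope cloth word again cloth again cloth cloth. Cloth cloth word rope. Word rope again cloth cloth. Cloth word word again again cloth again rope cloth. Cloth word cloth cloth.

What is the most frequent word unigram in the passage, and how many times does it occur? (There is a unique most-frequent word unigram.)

Unigram frequencies (highest first):
  cloth: 21
  word: 14
  again: 8
  rope: 4

"cloth", 21 times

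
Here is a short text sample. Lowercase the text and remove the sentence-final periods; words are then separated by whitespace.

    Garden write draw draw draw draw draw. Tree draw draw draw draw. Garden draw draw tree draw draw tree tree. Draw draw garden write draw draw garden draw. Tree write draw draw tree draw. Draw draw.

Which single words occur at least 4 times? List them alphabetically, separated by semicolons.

Unigram counts meeting the condition (at least 4 times):
  draw: 23
  garden: 4
  tree: 6

draw; garden; tree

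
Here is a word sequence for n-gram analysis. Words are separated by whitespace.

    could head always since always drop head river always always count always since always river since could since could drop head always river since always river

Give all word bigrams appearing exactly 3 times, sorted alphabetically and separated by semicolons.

Bigram counts meeting the condition (exactly 3 times):
  always river: 3
  since always: 3

always river; since always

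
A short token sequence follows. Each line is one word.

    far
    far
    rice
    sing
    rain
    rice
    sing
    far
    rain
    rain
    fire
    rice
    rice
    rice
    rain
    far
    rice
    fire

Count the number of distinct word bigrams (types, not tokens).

18 tokens → 17 bigram windows in total.
Repeated bigrams (each contributes count−1 duplicates):
  far rice: 2
  rice rice: 2
  rice sing: 2
3 duplicate windows → 17 − 3 = 14 distinct.

14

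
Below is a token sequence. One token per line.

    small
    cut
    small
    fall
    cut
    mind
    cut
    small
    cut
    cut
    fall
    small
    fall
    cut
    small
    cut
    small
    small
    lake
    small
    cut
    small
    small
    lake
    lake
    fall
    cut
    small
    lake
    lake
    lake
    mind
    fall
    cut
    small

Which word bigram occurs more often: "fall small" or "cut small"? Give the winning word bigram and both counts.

"cut small" (7 vs 1)

"fall small": 1 occurrence
"cut small": 7 occurrences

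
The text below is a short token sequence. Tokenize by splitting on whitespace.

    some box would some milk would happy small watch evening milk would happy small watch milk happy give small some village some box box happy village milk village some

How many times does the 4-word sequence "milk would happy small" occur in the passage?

Scanning the 26 overlapping 4-gram windows for "milk would happy small":
  position 5–8: milk would happy small
  position 11–14: milk would happy small

2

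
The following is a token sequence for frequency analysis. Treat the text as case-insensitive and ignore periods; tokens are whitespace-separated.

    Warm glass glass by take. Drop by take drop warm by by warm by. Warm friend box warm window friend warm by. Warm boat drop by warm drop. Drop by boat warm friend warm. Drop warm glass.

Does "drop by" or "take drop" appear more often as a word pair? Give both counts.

"drop by" (3 vs 2)

"drop by": 3 occurrences
"take drop": 2 occurrences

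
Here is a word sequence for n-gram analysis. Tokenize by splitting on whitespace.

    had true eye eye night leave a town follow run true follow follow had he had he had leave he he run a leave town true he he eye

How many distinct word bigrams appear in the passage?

25

29 tokens → 28 bigram windows in total.
Repeated bigrams (each contributes count−1 duplicates):
  had he: 2
  he had: 2
  he he: 2
3 duplicate windows → 28 − 3 = 25 distinct.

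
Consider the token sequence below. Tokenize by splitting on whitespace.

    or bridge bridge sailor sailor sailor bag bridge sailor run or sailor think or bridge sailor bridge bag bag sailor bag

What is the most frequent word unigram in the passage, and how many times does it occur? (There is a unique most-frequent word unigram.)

Unigram frequencies (highest first):
  sailor: 7
  bridge: 5
  bag: 4
  or: 3
  run: 1
  think: 1

"sailor", 7 times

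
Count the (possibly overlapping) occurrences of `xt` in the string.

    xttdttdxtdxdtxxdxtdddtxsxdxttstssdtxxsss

Sliding a length-2 window over the 40 characters (39 positions):
  position 1–2: xt
  position 8–9: xt
  position 17–18: xt
  position 27–28: xt

4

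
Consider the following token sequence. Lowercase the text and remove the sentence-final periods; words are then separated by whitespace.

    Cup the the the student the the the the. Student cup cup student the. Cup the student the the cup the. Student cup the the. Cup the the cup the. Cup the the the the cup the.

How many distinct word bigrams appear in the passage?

37 tokens → 36 bigram windows in total.
Repeated bigrams (each contributes count−1 duplicates):
  the the: 11
  cup the: 8
  the cup: 6
  the student: 4
  student the: 3
  student cup: 2
28 duplicate windows → 36 − 28 = 8 distinct.

8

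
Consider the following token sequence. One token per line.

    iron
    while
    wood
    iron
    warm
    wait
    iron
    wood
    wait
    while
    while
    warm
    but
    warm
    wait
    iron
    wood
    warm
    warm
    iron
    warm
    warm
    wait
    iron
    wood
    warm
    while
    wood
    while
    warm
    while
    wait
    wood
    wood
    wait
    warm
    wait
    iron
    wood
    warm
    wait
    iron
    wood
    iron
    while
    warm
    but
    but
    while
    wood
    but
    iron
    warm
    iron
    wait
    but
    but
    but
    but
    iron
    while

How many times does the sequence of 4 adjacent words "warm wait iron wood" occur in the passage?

5

Scanning the 58 overlapping 4-gram windows for "warm wait iron wood":
  position 5–8: warm wait iron wood
  position 14–17: warm wait iron wood
  position 22–25: warm wait iron wood
  position 36–39: warm wait iron wood
  position 40–43: warm wait iron wood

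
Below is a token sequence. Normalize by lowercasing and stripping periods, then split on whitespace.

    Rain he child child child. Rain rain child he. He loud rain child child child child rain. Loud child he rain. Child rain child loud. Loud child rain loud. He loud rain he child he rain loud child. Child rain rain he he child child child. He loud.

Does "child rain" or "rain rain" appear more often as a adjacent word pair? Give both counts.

"child rain" (5 vs 2)

"child rain": 5 occurrences
"rain rain": 2 occurrences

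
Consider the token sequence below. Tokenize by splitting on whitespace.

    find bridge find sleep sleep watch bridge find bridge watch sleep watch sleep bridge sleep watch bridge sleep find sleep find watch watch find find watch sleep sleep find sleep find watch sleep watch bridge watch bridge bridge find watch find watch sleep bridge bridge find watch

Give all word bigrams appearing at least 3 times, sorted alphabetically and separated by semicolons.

bridge find; find sleep; find watch; sleep find; sleep watch; watch bridge; watch sleep

Bigram counts meeting the condition (at least 3 times):
  bridge find: 4
  find sleep: 3
  find watch: 6
  sleep find: 4
  sleep watch: 4
  watch bridge: 4
  watch sleep: 5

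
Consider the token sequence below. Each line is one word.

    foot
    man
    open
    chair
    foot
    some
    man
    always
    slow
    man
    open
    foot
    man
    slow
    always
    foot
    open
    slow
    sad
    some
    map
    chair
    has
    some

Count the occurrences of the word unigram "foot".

Scanning the 24 tokens for "foot":
  position 1: foot
  position 5: foot
  position 12: foot
  position 16: foot

4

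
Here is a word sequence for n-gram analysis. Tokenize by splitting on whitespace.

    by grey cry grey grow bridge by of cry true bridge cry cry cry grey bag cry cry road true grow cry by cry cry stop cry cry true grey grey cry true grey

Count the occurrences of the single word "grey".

6

Scanning the 34 tokens for "grey":
  position 2: grey
  position 4: grey
  position 15: grey
  position 30: grey
  position 31: grey
  position 34: grey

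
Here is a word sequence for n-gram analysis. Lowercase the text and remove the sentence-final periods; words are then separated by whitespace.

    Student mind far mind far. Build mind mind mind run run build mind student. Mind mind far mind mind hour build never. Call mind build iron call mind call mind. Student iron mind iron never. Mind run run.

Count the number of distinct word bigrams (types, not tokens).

38 tokens → 37 bigram windows in total.
Repeated bigrams (each contributes count−1 duplicates):
  mind mind: 4
  call mind: 3
  mind far: 3
  build mind: 2
  far mind: 2
  mind run: 2
  mind student: 2
  run run: 2
  … (1 more repeated)
13 duplicate windows → 37 − 13 = 24 distinct.

24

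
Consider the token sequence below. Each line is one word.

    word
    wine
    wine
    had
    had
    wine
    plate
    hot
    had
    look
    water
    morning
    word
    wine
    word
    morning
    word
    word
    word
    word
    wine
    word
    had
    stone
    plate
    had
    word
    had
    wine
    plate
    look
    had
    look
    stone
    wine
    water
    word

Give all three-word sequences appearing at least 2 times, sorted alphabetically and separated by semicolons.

Trigram counts meeting the condition (at least 2 times):
  had wine plate: 2
  word wine word: 2
  word word word: 2

had wine plate; word wine word; word word word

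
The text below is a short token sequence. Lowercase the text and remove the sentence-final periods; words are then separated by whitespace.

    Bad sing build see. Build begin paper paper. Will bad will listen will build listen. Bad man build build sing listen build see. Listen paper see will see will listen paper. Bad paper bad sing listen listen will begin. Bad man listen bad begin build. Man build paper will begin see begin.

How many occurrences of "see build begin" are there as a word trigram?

Scanning the 50 overlapping trigram windows for "see build begin":
  position 4–6: see build begin

1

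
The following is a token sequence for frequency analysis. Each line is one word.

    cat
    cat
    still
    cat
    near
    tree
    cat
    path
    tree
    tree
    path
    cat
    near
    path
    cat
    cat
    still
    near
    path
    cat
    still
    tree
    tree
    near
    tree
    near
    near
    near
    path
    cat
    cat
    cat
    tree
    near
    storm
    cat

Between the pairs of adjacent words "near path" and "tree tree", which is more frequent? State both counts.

"near path": 3 occurrences
"tree tree": 2 occurrences

"near path" (3 vs 2)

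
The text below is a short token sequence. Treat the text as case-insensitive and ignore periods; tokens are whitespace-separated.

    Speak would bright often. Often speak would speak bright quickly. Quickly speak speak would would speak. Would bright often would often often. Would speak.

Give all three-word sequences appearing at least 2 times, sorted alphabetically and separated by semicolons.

Trigram counts meeting the condition (at least 2 times):
  speak would bright: 2
  would bright often: 2

speak would bright; would bright often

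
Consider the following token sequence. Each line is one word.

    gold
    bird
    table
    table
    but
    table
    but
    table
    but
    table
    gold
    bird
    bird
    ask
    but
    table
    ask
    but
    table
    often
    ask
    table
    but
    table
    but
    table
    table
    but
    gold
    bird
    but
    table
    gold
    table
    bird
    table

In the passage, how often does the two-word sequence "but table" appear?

8

Scanning the 35 overlapping bigram windows for "but table":
  position 5–6: but table
  position 7–8: but table
  position 9–10: but table
  position 15–16: but table
  position 18–19: but table
  position 23–24: but table
  position 25–26: but table
  position 31–32: but table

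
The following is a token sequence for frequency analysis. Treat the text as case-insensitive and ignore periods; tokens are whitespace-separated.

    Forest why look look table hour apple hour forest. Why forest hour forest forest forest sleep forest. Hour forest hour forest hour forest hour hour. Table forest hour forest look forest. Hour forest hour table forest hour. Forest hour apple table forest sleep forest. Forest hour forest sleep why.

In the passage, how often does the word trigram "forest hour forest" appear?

8

Scanning the 47 overlapping trigram windows for "forest hour forest":
  position 11–13: forest hour forest
  position 17–19: forest hour forest
  position 19–21: forest hour forest
  position 21–23: forest hour forest
  position 27–29: forest hour forest
  position 31–33: forest hour forest
  position 36–38: forest hour forest
  position 45–47: forest hour forest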